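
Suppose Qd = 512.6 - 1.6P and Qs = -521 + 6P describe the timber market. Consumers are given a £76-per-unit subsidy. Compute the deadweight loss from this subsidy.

Pre-subsidy: 512.6 - 1.6P = -521 + 6P gives P* = 136, Q* = 295.
With the rebate, buyers effectively pay Pb = Ps − 76, where Ps is the price sellers receive.
Demand in terms of Ps becomes Qd = 512.6 − 1.6(Ps − 76) = 634.2 - 1.6Ps. Setting this equal to supply: 634.2 - 1.6Ps = -521 + 6Ps, so Ps = 152.
Buyers pay Pb = 152 − 76 = 76; Q' = -521 + 6·152 = 391.
The subsidy expands output by 391 − 295 = 96 past the efficient level; on those units the gap between marginal cost and willingness to pay runs from 0 up to 76.
DWL = ½ × 76 × 96 = 3648.

Deadweight loss = £3648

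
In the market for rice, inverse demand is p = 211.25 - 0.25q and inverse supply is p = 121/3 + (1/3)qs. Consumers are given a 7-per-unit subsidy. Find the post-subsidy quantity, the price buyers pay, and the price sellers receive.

Pre-subsidy: 211.25 - 0.25q = 121/3 + (1/3)q gives q* = 293 and p* = 138.
With the rebate, buyers effectively pay pb = ps − 7, where ps is the price sellers receive.
On the curves, pb = 211.25 - 0.25q and ps = 121/3 + (1/3)q; the wedge ps − pb = 7 gives 121/3 + (1/3)q − (211.25 - 0.25q) = 7, so q' = 305.
Then pb = 211.25 − 0.25·305 = 135 and ps = 121/3 + (1/3)·305 = 142.

q' = 305; buyers pay 135; sellers receive 142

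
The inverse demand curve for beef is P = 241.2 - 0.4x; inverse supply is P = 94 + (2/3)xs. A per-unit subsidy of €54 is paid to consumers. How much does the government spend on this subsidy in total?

Pre-subsidy: 241.2 - 0.4x = 94 + (2/3)x gives x* = 138 and P* = 186.
With the rebate, buyers effectively pay Pb = Ps − 54, where Ps is the price sellers receive.
On the curves, Pb = 241.2 - 0.4x and Ps = 94 + (2/3)x; the wedge Ps − Pb = 54 gives 94 + (2/3)x − (241.2 - 0.4x) = 54, so x' = 188.625.
Then Pb = 241.2 − 0.4·188.625 = 165.75 and Ps = 94 + (2/3)·188.625 = 219.75.
Government outlay = subsidy × quantity = 54 × 188.625 = 10185.75.

Government cost = €10185.75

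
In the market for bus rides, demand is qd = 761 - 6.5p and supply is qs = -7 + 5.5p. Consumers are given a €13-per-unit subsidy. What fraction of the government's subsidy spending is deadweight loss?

DWL / government spending = 1859/36838

Pre-subsidy: 761 - 6.5p = -7 + 5.5p gives p* = 64, q* = 345.
With the rebate, buyers effectively pay pb = ps − 13, where ps is the price sellers receive.
Demand in terms of ps becomes qd = 761 − 6.5(ps − 13) = 845.5 - 6.5ps. Setting this equal to supply: 845.5 - 6.5ps = -7 + 5.5ps, so ps = 1705/24.
Buyers pay pb = 1705/24 − 13 = 1393/24; q' = -7 + 5.5·(1705/24) = 18419/48.
ΔCS = ½(345 + 18419/48)(64 − 1393/24) = 5001997/2304; ΔPS = ½(345 + 18419/48)(1705/24 − 64) = 5911451/2304.
Government spending = 13 × 18419/48 = 239447/48.
DWL = ½ × 13 × (18419/48 − 345) = 24167/96; fraction = (24167/96) / (239447/48) = 1859/36838.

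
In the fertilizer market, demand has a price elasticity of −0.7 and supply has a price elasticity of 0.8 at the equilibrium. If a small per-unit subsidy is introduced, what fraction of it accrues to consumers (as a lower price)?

Consumer share = 8/15

For a small subsidy around the equilibrium, the benefit split depends on the relative slopes, which at a point are proportional to the elasticities.
Buyer share = εs/(εs + |εd|) = 0.8/(0.8 + 0.7) = 8/15; seller share = |εd|/(εs + |εd|) = 7/15.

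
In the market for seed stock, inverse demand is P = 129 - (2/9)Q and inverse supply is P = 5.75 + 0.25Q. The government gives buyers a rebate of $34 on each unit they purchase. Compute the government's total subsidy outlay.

Pre-subsidy: 129 - (2/9)Q = 5.75 + 0.25Q gives Q* = 261 and P* = 71.
With the rebate, buyers effectively pay Pb = Ps − 34, where Ps is the price sellers receive.
On the curves, Pb = 129 - (2/9)Q and Ps = 5.75 + 0.25Q; the wedge Ps − Pb = 34 gives 5.75 + 0.25Q − (129 - (2/9)Q) = 34, so Q' = 333.
Then Pb = 129 − (2/9)·333 = 55 and Ps = 5.75 + 0.25·333 = 89.
Government outlay = subsidy × quantity = 34 × 333 = 11322.

Government cost = $11322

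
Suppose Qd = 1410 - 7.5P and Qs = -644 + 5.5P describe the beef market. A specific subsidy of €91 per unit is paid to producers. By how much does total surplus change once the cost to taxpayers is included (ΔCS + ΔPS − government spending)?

Pre-subsidy: 1410 - 7.5P = -644 + 5.5P gives P* = 158, Q* = 225.
With the subsidy, sellers receive Ps = Pb + 91 for each unit, where Pb is the price buyers pay.
Supply in terms of Pb becomes Qs = -644 + 5.5(Pb + 91) = -143.5 + 5.5Pb. Setting this equal to demand: 1410 - 7.5Pb = -143.5 + 5.5Pb, so Pb = 119.5.
Sellers receive Ps = 119.5 + 91 = 210.5; Q' = 1410 − 7.5·119.5 = 513.75.
ΔCS = ½(225 + 513.75)(158 − 119.5) = 14220.9375; ΔPS = ½(225 + 513.75)(210.5 − 158) = 19392.1875.
Government spending = 91 × 513.75 = 46751.25.
Net change = 14220.9375 + 19392.1875 − 46751.25 = -13138.125. The loss equals the DWL triangle ½·91·288.75.

Net change in total surplus = -€13138.125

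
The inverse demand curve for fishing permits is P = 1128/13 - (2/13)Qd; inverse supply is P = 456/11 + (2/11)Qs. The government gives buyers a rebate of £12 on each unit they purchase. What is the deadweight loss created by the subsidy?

Deadweight loss = £214.5

Pre-subsidy: 1128/13 - (2/13)Q = 456/11 + (2/11)Q gives Q* = 135 and P* = 66.
With the rebate, buyers effectively pay Pb = Ps − 12, where Ps is the price sellers receive.
On the curves, Pb = 1128/13 - (2/13)Q and Ps = 456/11 + (2/11)Q; the wedge Ps − Pb = 12 gives 456/11 + (2/11)Q − (1128/13 - (2/13)Q) = 12, so Q' = 170.75.
Then Pb = 1128/13 − (2/13)·170.75 = 60.5 and Ps = 456/11 + (2/11)·170.75 = 72.5.
The subsidy expands output by 170.75 − 135 = 35.75 past the efficient level; on those units the gap between marginal cost and willingness to pay runs from 0 up to 12.
DWL = ½ × 12 × 35.75 = 214.5.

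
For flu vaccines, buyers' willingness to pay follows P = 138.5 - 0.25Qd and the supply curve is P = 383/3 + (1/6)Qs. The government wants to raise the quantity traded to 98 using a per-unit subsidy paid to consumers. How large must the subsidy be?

At Q = 98, from the demand curve buyers pay Pb = 138.5 − 0.25·98 = 114; from the supply curve sellers need Ps = 383/3 + (1/6)·98 = 144.
The subsidy must fill the gap: s = Ps − Pb = 144 − 114 = 30.

Required subsidy s = 30 per unit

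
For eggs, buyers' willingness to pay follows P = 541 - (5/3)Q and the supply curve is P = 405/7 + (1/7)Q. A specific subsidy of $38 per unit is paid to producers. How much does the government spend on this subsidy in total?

Pre-subsidy: 541 - (5/3)Q = 405/7 + (1/7)Q gives Q* = 267 and P* = 96.
With the subsidy, sellers receive Ps = Pb + 38 for each unit, where Pb is the price buyers pay.
On the curves, Pb = 541 - (5/3)Q and Ps = 405/7 + (1/7)Q; the wedge Ps − Pb = 38 gives 405/7 + (1/7)Q − (541 - (5/3)Q) = 38, so Q' = 288.
Then Pb = 541 − (5/3)·288 = 61 and Ps = 405/7 + (1/7)·288 = 99.
Government outlay = subsidy × quantity = 38 × 288 = 10944.

Government cost = $10944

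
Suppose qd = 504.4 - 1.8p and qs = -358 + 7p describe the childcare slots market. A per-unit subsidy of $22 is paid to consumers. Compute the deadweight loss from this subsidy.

Pre-subsidy: 504.4 - 1.8p = -358 + 7p gives p* = 98, q* = 328.
With the rebate, buyers effectively pay pb = ps − 22, where ps is the price sellers receive.
Demand in terms of ps becomes qd = 504.4 − 1.8(ps − 22) = 544 - 1.8ps. Setting this equal to supply: 544 - 1.8ps = -358 + 7ps, so ps = 102.5.
Buyers pay pb = 102.5 − 22 = 80.5; q' = -358 + 7·102.5 = 359.5.
The subsidy expands output by 359.5 − 328 = 31.5 past the efficient level; on those units the gap between marginal cost and willingness to pay runs from 0 up to 22.
DWL = ½ × 22 × 31.5 = 346.5.

Deadweight loss = $346.5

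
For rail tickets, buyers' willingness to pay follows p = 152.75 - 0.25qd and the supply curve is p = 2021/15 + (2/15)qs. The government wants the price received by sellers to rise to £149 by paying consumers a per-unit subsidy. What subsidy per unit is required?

Required subsidy s = £23 per unit

At a seller price of 149, quantity supplied is -1010.5 + 7.5·149 = 107.
Buyers absorb 107 only when they pay pb = 152.75 − 0.25·107 = 126.
s = ps − pb = 149 − 126 = 23.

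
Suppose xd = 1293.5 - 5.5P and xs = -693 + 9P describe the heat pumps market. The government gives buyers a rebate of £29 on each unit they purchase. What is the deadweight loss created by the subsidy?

Pre-subsidy: 1293.5 - 5.5P = -693 + 9P gives P* = 137, x* = 540.
With the rebate, buyers effectively pay Pb = Ps − 29, where Ps is the price sellers receive.
Demand in terms of Ps becomes xd = 1293.5 − 5.5(Ps − 29) = 1453 - 5.5Ps. Setting this equal to supply: 1453 - 5.5Ps = -693 + 9Ps, so Ps = 148.
Buyers pay Pb = 148 − 29 = 119; x' = -693 + 9·148 = 639.
The subsidy expands output by 639 − 540 = 99 past the efficient level; on those units the gap between marginal cost and willingness to pay runs from 0 up to 29.
DWL = ½ × 29 × 99 = 1435.5.

Deadweight loss = £1435.5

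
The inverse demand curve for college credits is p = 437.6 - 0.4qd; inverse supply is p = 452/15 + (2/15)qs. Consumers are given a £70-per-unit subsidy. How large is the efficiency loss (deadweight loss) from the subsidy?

Pre-subsidy: 437.6 - 0.4q = 452/15 + (2/15)q gives q* = 764 and p* = 132.
With the rebate, buyers effectively pay pb = ps − 70, where ps is the price sellers receive.
On the curves, pb = 437.6 - 0.4q and ps = 452/15 + (2/15)q; the wedge ps − pb = 70 gives 452/15 + (2/15)q − (437.6 - 0.4q) = 70, so q' = 895.25.
Then pb = 437.6 − 0.4·895.25 = 79.5 and ps = 452/15 + (2/15)·895.25 = 149.5.
The subsidy expands output by 895.25 − 764 = 131.25 past the efficient level; on those units the gap between marginal cost and willingness to pay runs from 0 up to 70.
DWL = ½ × 70 × 131.25 = 4593.75.

Deadweight loss = £4593.75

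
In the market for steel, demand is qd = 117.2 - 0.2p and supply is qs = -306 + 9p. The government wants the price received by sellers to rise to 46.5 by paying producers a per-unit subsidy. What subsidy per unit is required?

Required subsidy s = 23 per unit

At a seller price of 46.5, quantity supplied is -306 + 9·46.5 = 112.5.
Buyers absorb 112.5 only when they pay pb with 117.2 − 0.2·pb = 112.5, i.e. pb = 23.5.
s = ps − pb = 46.5 − 23.5 = 23.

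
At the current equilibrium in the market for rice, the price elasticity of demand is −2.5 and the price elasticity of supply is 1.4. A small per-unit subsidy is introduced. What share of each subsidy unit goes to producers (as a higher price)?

Producer share = 25/39

For a small subsidy around the equilibrium, the benefit split depends on the relative slopes, which at a point are proportional to the elasticities.
Buyer share = εs/(εs + |εd|) = 1.4/(1.4 + 2.5) = 14/39; seller share = |εd|/(εs + |εd|) = 25/39.
So producers capture 25/39 of the subsidy.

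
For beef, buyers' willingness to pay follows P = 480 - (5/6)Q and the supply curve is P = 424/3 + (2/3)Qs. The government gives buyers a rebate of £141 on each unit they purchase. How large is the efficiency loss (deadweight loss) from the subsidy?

Deadweight loss = £6627

Pre-subsidy: 480 - (5/6)Q = 424/3 + (2/3)Q gives Q* = 2032/9 and P* = 7880/27.
With the rebate, buyers effectively pay Pb = Ps − 141, where Ps is the price sellers receive.
On the curves, Pb = 480 - (5/6)Q and Ps = 424/3 + (2/3)Q; the wedge Ps − Pb = 141 gives 424/3 + (2/3)Q − (480 - (5/6)Q) = 141, so Q' = 2878/9.
Then Pb = 480 − (5/6)·(2878/9) = 5765/27 and Ps = 424/3 + (2/3)·(2878/9) = 9572/27.
The subsidy expands output by 2878/9 − 2032/9 = 94 past the efficient level; on those units the gap between marginal cost and willingness to pay runs from 0 up to 141.
DWL = ½ × 141 × 94 = 6627.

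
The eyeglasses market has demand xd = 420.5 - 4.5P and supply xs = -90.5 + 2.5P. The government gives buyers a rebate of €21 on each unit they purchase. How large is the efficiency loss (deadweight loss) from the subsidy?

Deadweight loss = €354.375

Pre-subsidy: 420.5 - 4.5P = -90.5 + 2.5P gives P* = 73, x* = 92.
With the rebate, buyers effectively pay Pb = Ps − 21, where Ps is the price sellers receive.
Demand in terms of Ps becomes xd = 420.5 − 4.5(Ps − 21) = 515 - 4.5Ps. Setting this equal to supply: 515 - 4.5Ps = -90.5 + 2.5Ps, so Ps = 86.5.
Buyers pay Pb = 86.5 − 21 = 65.5; x' = -90.5 + 2.5·86.5 = 125.75.
The subsidy expands output by 125.75 − 92 = 33.75 past the efficient level; on those units the gap between marginal cost and willingness to pay runs from 0 up to 21.
DWL = ½ × 21 × 33.75 = 354.375.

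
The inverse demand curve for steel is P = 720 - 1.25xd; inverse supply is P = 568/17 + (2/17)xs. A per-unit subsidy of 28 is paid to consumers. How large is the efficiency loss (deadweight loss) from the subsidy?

Deadweight loss = 26656/93

Pre-subsidy: 720 - 1.25x = 568/17 + (2/17)x gives x* = 46688/93 and P* = 8600/93.
With the rebate, buyers effectively pay Pb = Ps − 28, where Ps is the price sellers receive.
On the curves, Pb = 720 - 1.25x and Ps = 568/17 + (2/17)x; the wedge Ps − Pb = 28 gives 568/17 + (2/17)x − (720 - 1.25x) = 28, so x' = 48592/93.
Then Pb = 720 − 1.25·(48592/93) = 6220/93 and Ps = 568/17 + (2/17)·(48592/93) = 8824/93.
The subsidy expands output by 48592/93 − 46688/93 = 1904/93 past the efficient level; on those units the gap between marginal cost and willingness to pay runs from 0 up to 28.
DWL = ½ × 28 × 1904/93 = 26656/93.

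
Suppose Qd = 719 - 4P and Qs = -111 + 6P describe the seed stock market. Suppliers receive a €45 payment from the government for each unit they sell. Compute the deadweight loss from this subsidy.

Pre-subsidy: 719 - 4P = -111 + 6P gives P* = 83, Q* = 387.
With the subsidy, sellers receive Ps = Pb + 45 for each unit, where Pb is the price buyers pay.
Supply in terms of Pb becomes Qs = -111 + 6(Pb + 45) = 159 + 6Pb. Setting this equal to demand: 719 - 4Pb = 159 + 6Pb, so Pb = 56.
Sellers receive Ps = 56 + 45 = 101; Q' = 719 − 4·56 = 495.
The subsidy expands output by 495 − 387 = 108 past the efficient level; on those units the gap between marginal cost and willingness to pay runs from 0 up to 45.
DWL = ½ × 45 × 108 = 2430.

Deadweight loss = €2430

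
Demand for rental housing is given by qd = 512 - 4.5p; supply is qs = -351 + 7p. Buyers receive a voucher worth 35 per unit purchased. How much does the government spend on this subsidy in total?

Pre-subsidy: 512 - 4.5p = -351 + 7p gives p* = 1726/23, q* = 4009/23.
With the rebate, buyers effectively pay pb = ps − 35, where ps is the price sellers receive.
Demand in terms of ps becomes qd = 512 − 4.5(ps − 35) = 669.5 - 4.5ps. Setting this equal to supply: 669.5 - 4.5ps = -351 + 7ps, so ps = 2041/23.
Buyers pay pb = 2041/23 − 35 = 1236/23; q' = -351 + 7·(2041/23) = 6214/23.
Government outlay = subsidy × quantity = 35 × 6214/23 = 217490/23.

Government cost = 217490/23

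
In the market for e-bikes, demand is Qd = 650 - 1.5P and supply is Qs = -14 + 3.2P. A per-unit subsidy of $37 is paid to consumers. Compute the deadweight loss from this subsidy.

Pre-subsidy: 650 - 1.5P = -14 + 3.2P gives P* = 6640/47, Q* = 20590/47.
With the rebate, buyers effectively pay Pb = Ps − 37, where Ps is the price sellers receive.
Demand in terms of Ps becomes Qd = 650 − 1.5(Ps − 37) = 705.5 - 1.5Ps. Setting this equal to supply: 705.5 - 1.5Ps = -14 + 3.2Ps, so Ps = 7195/47.
Buyers pay Pb = 7195/47 − 37 = 5456/47; Q' = -14 + 3.2·(7195/47) = 22366/47.
The subsidy expands output by 22366/47 − 20590/47 = 1776/47 past the efficient level; on those units the gap between marginal cost and willingness to pay runs from 0 up to 37.
DWL = ½ × 37 × 1776/47 = 32856/47.

Deadweight loss = 32856/47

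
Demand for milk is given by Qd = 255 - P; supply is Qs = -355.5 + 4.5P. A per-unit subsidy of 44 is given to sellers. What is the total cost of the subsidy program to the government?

Government cost = 7920

Pre-subsidy: 255 - P = -355.5 + 4.5P gives P* = 111, Q* = 144.
With the subsidy, sellers receive Ps = Pb + 44 for each unit, where Pb is the price buyers pay.
Supply in terms of Pb becomes Qs = -355.5 + 4.5(Pb + 44) = -157.5 + 4.5Pb. Setting this equal to demand: 255 - Pb = -157.5 + 4.5Pb, so Pb = 75.
Sellers receive Ps = 75 + 44 = 119; Q' = 255 − 1·75 = 180.
Government outlay = subsidy × quantity = 44 × 180 = 7920.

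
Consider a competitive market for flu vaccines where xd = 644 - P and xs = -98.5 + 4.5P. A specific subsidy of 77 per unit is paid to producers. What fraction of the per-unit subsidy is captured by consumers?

Consumer share = 9/11

Pre-subsidy: 644 - P = -98.5 + 4.5P gives P* = 135, x* = 509.
With the subsidy, sellers receive Ps = Pb + 77 for each unit, where Pb is the price buyers pay.
Supply in terms of Pb becomes xs = -98.5 + 4.5(Pb + 77) = 248 + 4.5Pb. Setting this equal to demand: 644 - Pb = 248 + 4.5Pb, so Pb = 72.
Sellers receive Ps = 72 + 77 = 149; x' = 644 − 1·72 = 572.
Buyers' price falls by P* − Pb = 135 − 72 = 63; sellers' price rises by Ps − P* = 149 − 135 = 14.
So consumers capture 63/77 = 9/11 of each unit of subsidy.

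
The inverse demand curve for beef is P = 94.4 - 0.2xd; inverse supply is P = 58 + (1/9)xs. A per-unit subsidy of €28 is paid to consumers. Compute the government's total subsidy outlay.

Pre-subsidy: 94.4 - 0.2x = 58 + (1/9)x gives x* = 117 and P* = 71.
With the rebate, buyers effectively pay Pb = Ps − 28, where Ps is the price sellers receive.
On the curves, Pb = 94.4 - 0.2x and Ps = 58 + (1/9)x; the wedge Ps − Pb = 28 gives 58 + (1/9)x − (94.4 - 0.2x) = 28, so x' = 207.
Then Pb = 94.4 − 0.2·207 = 53 and Ps = 58 + (1/9)·207 = 81.
Government outlay = subsidy × quantity = 28 × 207 = 5796.

Government cost = €5796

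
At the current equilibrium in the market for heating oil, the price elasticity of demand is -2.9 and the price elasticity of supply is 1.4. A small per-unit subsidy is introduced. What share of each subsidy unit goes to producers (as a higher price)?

For a small subsidy around the equilibrium, the benefit split depends on the relative slopes, which at a point are proportional to the elasticities.
Buyer share = εs/(εs + |εd|) = 1.4/(1.4 + 2.9) = 14/43; seller share = |εd|/(εs + |εd|) = 29/43.
So producers capture 29/43 of the subsidy.

Producer share = 29/43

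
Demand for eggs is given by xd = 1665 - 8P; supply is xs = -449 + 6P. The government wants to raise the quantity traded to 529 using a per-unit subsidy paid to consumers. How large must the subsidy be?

Required subsidy s = 21 per unit

At x = 529, invert demand for the buyer price: Pb = (1665 − 529)/8 = 142; invert supply for the seller price: Ps = (529 − (-449))/6 = 163.
The subsidy must fill the gap: s = Ps − Pb = 163 − 142 = 21.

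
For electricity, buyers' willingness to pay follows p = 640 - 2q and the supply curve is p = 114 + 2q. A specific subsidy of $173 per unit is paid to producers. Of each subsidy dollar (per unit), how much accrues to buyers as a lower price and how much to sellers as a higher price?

Buyers gain $86.5 per unit; sellers gain $86.5 per unit

Pre-subsidy: 640 - 2q = 114 + 2q gives q* = 131.5 and p* = 377.
With the subsidy, sellers receive ps = pb + 173 for each unit, where pb is the price buyers pay.
On the curves, pb = 640 - 2q and ps = 114 + 2q; the wedge ps − pb = 173 gives 114 + 2q − (640 - 2q) = 173, so q' = 174.75.
Then pb = 640 − 2·174.75 = 290.5 and ps = 114 + 2·174.75 = 463.5.
Buyers' price falls by p* − pb = 377 − 290.5 = 86.5; sellers' price rises by ps − p* = 463.5 − 377 = 86.5.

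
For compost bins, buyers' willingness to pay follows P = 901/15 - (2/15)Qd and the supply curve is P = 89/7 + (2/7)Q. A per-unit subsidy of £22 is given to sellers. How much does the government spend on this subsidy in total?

Government cost = £3641

Pre-subsidy: 901/15 - (2/15)Q = 89/7 + (2/7)Q gives Q* = 113 and P* = 45.
With the subsidy, sellers receive Ps = Pb + 22 for each unit, where Pb is the price buyers pay.
On the curves, Pb = 901/15 - (2/15)Q and Ps = 89/7 + (2/7)Q; the wedge Ps − Pb = 22 gives 89/7 + (2/7)Q − (901/15 - (2/15)Q) = 22, so Q' = 165.5.
Then Pb = 901/15 − (2/15)·165.5 = 38 and Ps = 89/7 + (2/7)·165.5 = 60.
Government outlay = subsidy × quantity = 22 × 165.5 = 3641.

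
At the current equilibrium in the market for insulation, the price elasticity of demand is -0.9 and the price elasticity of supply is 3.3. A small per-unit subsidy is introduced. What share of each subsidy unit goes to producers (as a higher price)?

For a small subsidy around the equilibrium, the benefit split depends on the relative slopes, which at a point are proportional to the elasticities.
Buyer share = εs/(εs + |εd|) = 3.3/(3.3 + 0.9) = 11/14; seller share = |εd|/(εs + |εd|) = 3/14.
So producers capture 3/14 of the subsidy.

Producer share = 3/14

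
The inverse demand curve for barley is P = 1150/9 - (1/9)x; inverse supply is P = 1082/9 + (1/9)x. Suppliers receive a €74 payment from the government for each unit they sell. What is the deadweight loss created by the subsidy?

Deadweight loss = €12321

Pre-subsidy: 1150/9 - (1/9)x = 1082/9 + (1/9)x gives x* = 34 and P* = 124.
With the subsidy, sellers receive Ps = Pb + 74 for each unit, where Pb is the price buyers pay.
On the curves, Pb = 1150/9 - (1/9)x and Ps = 1082/9 + (1/9)x; the wedge Ps − Pb = 74 gives 1082/9 + (1/9)x − (1150/9 - (1/9)x) = 74, so x' = 367.
Then Pb = 1150/9 − (1/9)·367 = 87 and Ps = 1082/9 + (1/9)·367 = 161.
The subsidy expands output by 367 − 34 = 333 past the efficient level; on those units the gap between marginal cost and willingness to pay runs from 0 up to 74.
DWL = ½ × 74 × 333 = 12321.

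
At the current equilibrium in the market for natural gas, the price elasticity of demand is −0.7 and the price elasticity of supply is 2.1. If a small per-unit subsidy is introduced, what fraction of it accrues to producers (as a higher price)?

For a small subsidy around the equilibrium, the benefit split depends on the relative slopes, which at a point are proportional to the elasticities.
Buyer share = εs/(εs + |εd|) = 2.1/(2.1 + 0.7) = 0.75; seller share = |εd|/(εs + |εd|) = 0.25.
So producers capture 0.25 of the subsidy.

Producer share = 0.25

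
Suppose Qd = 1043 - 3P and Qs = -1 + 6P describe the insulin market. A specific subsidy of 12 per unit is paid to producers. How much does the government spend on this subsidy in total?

Pre-subsidy: 1043 - 3P = -1 + 6P gives P* = 116, Q* = 695.
With the subsidy, sellers receive Ps = Pb + 12 for each unit, where Pb is the price buyers pay.
Supply in terms of Pb becomes Qs = -1 + 6(Pb + 12) = 71 + 6Pb. Setting this equal to demand: 1043 - 3Pb = 71 + 6Pb, so Pb = 108.
Sellers receive Ps = 108 + 12 = 120; Q' = 1043 − 3·108 = 719.
Government outlay = subsidy × quantity = 12 × 719 = 8628.

Government cost = 8628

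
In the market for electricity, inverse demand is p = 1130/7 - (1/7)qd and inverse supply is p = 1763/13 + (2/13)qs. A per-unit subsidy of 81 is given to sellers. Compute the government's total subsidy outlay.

Government cost = 29160

Pre-subsidy: 1130/7 - (1/7)q = 1763/13 + (2/13)q gives q* = 87 and p* = 149.
With the subsidy, sellers receive ps = pb + 81 for each unit, where pb is the price buyers pay.
On the curves, pb = 1130/7 - (1/7)q and ps = 1763/13 + (2/13)q; the wedge ps − pb = 81 gives 1763/13 + (2/13)q − (1130/7 - (1/7)q) = 81, so q' = 360.
Then pb = 1130/7 − (1/7)·360 = 110 and ps = 1763/13 + (2/13)·360 = 191.
Government outlay = subsidy × quantity = 81 × 360 = 29160.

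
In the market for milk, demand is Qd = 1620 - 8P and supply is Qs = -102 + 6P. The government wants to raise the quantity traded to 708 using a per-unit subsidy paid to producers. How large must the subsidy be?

At Q = 708, invert demand for the buyer price: Pb = (1620 − 708)/8 = 114; invert supply for the seller price: Ps = (708 − (-102))/6 = 135.
The subsidy must fill the gap: s = Ps − Pb = 135 − 114 = 21.

Required subsidy s = 21 per unit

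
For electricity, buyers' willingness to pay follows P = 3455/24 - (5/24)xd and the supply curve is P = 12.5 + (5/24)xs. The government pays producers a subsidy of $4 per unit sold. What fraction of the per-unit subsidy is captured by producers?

Pre-subsidy: 3455/24 - (5/24)x = 12.5 + (5/24)x gives x* = 315.5 and P* = 3755/48.
With the subsidy, sellers receive Ps = Pb + 4 for each unit, where Pb is the price buyers pay.
On the curves, Pb = 3455/24 - (5/24)x and Ps = 12.5 + (5/24)x; the wedge Ps − Pb = 4 gives 12.5 + (5/24)x − (3455/24 - (5/24)x) = 4, so x' = 325.1.
Then Pb = 3455/24 − (5/24)·325.1 = 3659/48 and Ps = 12.5 + (5/24)·325.1 = 3851/48.
Buyers' price falls by P* − Pb = 3755/48 − 3659/48 = 2; sellers' price rises by Ps − P* = 3851/48 − 3755/48 = 2.
So producers capture 2/4 = 0.5 of each unit of subsidy.

Producer share = 0.5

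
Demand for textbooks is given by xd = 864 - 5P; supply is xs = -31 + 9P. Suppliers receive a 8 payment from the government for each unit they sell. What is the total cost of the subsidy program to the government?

Pre-subsidy: 864 - 5P = -31 + 9P gives P* = 895/14, x* = 7621/14.
With the subsidy, sellers receive Ps = Pb + 8 for each unit, where Pb is the price buyers pay.
Supply in terms of Pb becomes xs = -31 + 9(Pb + 8) = 41 + 9Pb. Setting this equal to demand: 864 - 5Pb = 41 + 9Pb, so Pb = 823/14.
Sellers receive Ps = 823/14 + 8 = 935/14; x' = 864 − 5·(823/14) = 7981/14.
Government outlay = subsidy × quantity = 8 × 7981/14 = 31924/7.

Government cost = 31924/7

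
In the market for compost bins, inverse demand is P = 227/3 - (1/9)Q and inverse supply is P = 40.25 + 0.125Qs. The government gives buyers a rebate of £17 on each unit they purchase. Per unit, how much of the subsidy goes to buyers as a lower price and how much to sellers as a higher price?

Pre-subsidy: 227/3 - (1/9)Q = 40.25 + 0.125Q gives Q* = 150 and P* = 59.
With the rebate, buyers effectively pay Pb = Ps − 17, where Ps is the price sellers receive.
On the curves, Pb = 227/3 - (1/9)Q and Ps = 40.25 + 0.125Q; the wedge Ps − Pb = 17 gives 40.25 + 0.125Q − (227/3 - (1/9)Q) = 17, so Q' = 222.
Then Pb = 227/3 − (1/9)·222 = 51 and Ps = 40.25 + 0.125·222 = 68.
Buyers' price falls by P* − Pb = 59 − 51 = 8; sellers' price rises by Ps − P* = 68 − 59 = 9.

Buyers gain £8 per unit; sellers gain £9 per unit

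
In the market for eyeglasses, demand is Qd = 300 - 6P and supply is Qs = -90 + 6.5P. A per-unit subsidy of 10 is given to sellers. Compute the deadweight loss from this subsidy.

Deadweight loss = 156

Pre-subsidy: 300 - 6P = -90 + 6.5P gives P* = 31.2, Q* = 112.8.
With the subsidy, sellers receive Ps = Pb + 10 for each unit, where Pb is the price buyers pay.
Supply in terms of Pb becomes Qs = -90 + 6.5(Pb + 10) = -25 + 6.5Pb. Setting this equal to demand: 300 - 6Pb = -25 + 6.5Pb, so Pb = 26.
Sellers receive Ps = 26 + 10 = 36; Q' = 300 − 6·26 = 144.
The subsidy expands output by 144 − 112.8 = 31.2 past the efficient level; on those units the gap between marginal cost and willingness to pay runs from 0 up to 10.
DWL = ½ × 10 × 31.2 = 156.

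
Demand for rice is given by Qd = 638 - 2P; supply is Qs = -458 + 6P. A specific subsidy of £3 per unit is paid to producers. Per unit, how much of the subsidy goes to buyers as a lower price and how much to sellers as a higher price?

Buyers gain £2.25 per unit; sellers gain £0.75 per unit

Pre-subsidy: 638 - 2P = -458 + 6P gives P* = 137, Q* = 364.
With the subsidy, sellers receive Ps = Pb + 3 for each unit, where Pb is the price buyers pay.
Supply in terms of Pb becomes Qs = -458 + 6(Pb + 3) = -440 + 6Pb. Setting this equal to demand: 638 - 2Pb = -440 + 6Pb, so Pb = 134.75.
Sellers receive Ps = 134.75 + 3 = 137.75; Q' = 638 − 2·134.75 = 368.5.
Buyers' price falls by P* − Pb = 137 − 134.75 = 2.25; sellers' price rises by Ps − P* = 137.75 − 137 = 0.75.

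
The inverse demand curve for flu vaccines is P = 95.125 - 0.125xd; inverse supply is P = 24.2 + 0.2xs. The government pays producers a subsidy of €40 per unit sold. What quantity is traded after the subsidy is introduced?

Pre-subsidy: 95.125 - 0.125x = 24.2 + 0.2x gives x* = 2837/13 and P* = 882/13.
With the subsidy, sellers receive Ps = Pb + 40 for each unit, where Pb is the price buyers pay.
On the curves, Pb = 95.125 - 0.125x and Ps = 24.2 + 0.2x; the wedge Ps − Pb = 40 gives 24.2 + 0.2x − (95.125 - 0.125x) = 40, so x' = 4437/13.
Then Pb = 95.125 − 0.125·(4437/13) = 682/13 and Ps = 24.2 + 0.2·(4437/13) = 1202/13.

x' = 4437/13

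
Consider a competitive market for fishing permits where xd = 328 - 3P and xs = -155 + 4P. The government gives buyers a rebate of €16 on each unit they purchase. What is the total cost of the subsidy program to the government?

Pre-subsidy: 328 - 3P = -155 + 4P gives P* = 69, x* = 121.
With the rebate, buyers effectively pay Pb = Ps − 16, where Ps is the price sellers receive.
Demand in terms of Ps becomes xd = 328 − 3(Ps − 16) = 376 - 3Ps. Setting this equal to supply: 376 - 3Ps = -155 + 4Ps, so Ps = 531/7.
Buyers pay Pb = 531/7 − 16 = 419/7; x' = -155 + 4·(531/7) = 1039/7.
Government outlay = subsidy × quantity = 16 × 1039/7 = 16624/7.

Government cost = 16624/7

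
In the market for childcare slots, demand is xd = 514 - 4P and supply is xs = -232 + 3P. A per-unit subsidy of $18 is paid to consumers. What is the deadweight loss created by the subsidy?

Deadweight loss = 1944/7

Pre-subsidy: 514 - 4P = -232 + 3P gives P* = 746/7, x* = 614/7.
With the rebate, buyers effectively pay Pb = Ps − 18, where Ps is the price sellers receive.
Demand in terms of Ps becomes xd = 514 − 4(Ps − 18) = 586 - 4Ps. Setting this equal to supply: 586 - 4Ps = -232 + 3Ps, so Ps = 818/7.
Buyers pay Pb = 818/7 − 18 = 692/7; x' = -232 + 3·(818/7) = 830/7.
The subsidy expands output by 830/7 − 614/7 = 216/7 past the efficient level; on those units the gap between marginal cost and willingness to pay runs from 0 up to 18.
DWL = ½ × 18 × 216/7 = 1944/7.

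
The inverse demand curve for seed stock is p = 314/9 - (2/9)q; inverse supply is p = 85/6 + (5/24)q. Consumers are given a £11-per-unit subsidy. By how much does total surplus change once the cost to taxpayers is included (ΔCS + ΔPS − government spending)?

Net change in total surplus = -4356/31

Pre-subsidy: 314/9 - (2/9)q = 85/6 + (5/24)q gives q* = 1492/31 and p* = 750/31.
With the rebate, buyers effectively pay pb = ps − 11, where ps is the price sellers receive.
On the curves, pb = 314/9 - (2/9)q and ps = 85/6 + (5/24)q; the wedge ps − pb = 11 gives 85/6 + (5/24)q − (314/9 - (2/9)q) = 11, so q' = 2284/31.
Then pb = 314/9 − (2/9)·(2284/31) = 574/31 and ps = 85/6 + (5/24)·(2284/31) = 915/31.
ΔCS = ½(1492/31 + 2284/31)(750/31 − 574/31) = 332288/961; ΔPS = ½(1492/31 + 2284/31)(915/31 − 750/31) = 311520/961.
Government spending = 11 × 2284/31 = 25124/31.
Net change = 332288/961 + 311520/961 − 25124/31 = -4356/31. The loss equals the DWL triangle ½·11·792/31.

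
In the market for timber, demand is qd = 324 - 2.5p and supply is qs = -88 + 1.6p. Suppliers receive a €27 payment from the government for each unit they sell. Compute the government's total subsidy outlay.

Pre-subsidy: 324 - 2.5p = -88 + 1.6p gives p* = 4120/41, q* = 2984/41.
With the subsidy, sellers receive ps = pb + 27 for each unit, where pb is the price buyers pay.
Supply in terms of pb becomes qs = -88 + 1.6(pb + 27) = -44.8 + 1.6pb. Setting this equal to demand: 324 - 2.5pb = -44.8 + 1.6pb, so pb = 3688/41.
Sellers receive ps = 3688/41 + 27 = 4795/41; q' = 324 − 2.5·(3688/41) = 4064/41.
Government outlay = subsidy × quantity = 27 × 4064/41 = 109728/41.

Government cost = 109728/41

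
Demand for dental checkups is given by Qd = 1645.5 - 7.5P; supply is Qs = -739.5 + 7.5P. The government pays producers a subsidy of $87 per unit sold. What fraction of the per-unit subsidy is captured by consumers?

Consumer share = 0.5

Pre-subsidy: 1645.5 - 7.5P = -739.5 + 7.5P gives P* = 159, Q* = 453.
With the subsidy, sellers receive Ps = Pb + 87 for each unit, where Pb is the price buyers pay.
Supply in terms of Pb becomes Qs = -739.5 + 7.5(Pb + 87) = -87 + 7.5Pb. Setting this equal to demand: 1645.5 - 7.5Pb = -87 + 7.5Pb, so Pb = 115.5.
Sellers receive Ps = 115.5 + 87 = 202.5; Q' = 1645.5 − 7.5·115.5 = 779.25.
Buyers' price falls by P* − Pb = 159 − 115.5 = 43.5; sellers' price rises by Ps − P* = 202.5 − 159 = 43.5.
So consumers capture 43.5/87 = 0.5 of each unit of subsidy.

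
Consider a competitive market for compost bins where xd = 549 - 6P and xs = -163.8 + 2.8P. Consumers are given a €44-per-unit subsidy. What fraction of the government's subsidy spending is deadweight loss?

Pre-subsidy: 549 - 6P = -163.8 + 2.8P gives P* = 81, x* = 63.
With the rebate, buyers effectively pay Pb = Ps − 44, where Ps is the price sellers receive.
Demand in terms of Ps becomes xd = 549 − 6(Ps − 44) = 813 - 6Ps. Setting this equal to supply: 813 - 6Ps = -163.8 + 2.8Ps, so Ps = 111.
Buyers pay Pb = 111 − 44 = 67; x' = -163.8 + 2.8·111 = 147.
ΔCS = ½(63 + 147)(81 − 67) = 1470; ΔPS = ½(63 + 147)(111 − 81) = 3150.
Government spending = 44 × 147 = 6468.
DWL = ½ × 44 × (147 − 63) = 1848; fraction = 1848 / 6468 = 2/7.

DWL / government spending = 2/7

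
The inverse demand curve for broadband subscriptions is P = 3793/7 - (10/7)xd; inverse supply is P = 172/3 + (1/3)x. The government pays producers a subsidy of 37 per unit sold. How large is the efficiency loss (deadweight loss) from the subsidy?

Pre-subsidy: 3793/7 - (10/7)x = 172/3 + (1/3)x gives x* = 275 and P* = 149.
With the subsidy, sellers receive Ps = Pb + 37 for each unit, where Pb is the price buyers pay.
On the curves, Pb = 3793/7 - (10/7)x and Ps = 172/3 + (1/3)x; the wedge Ps − Pb = 37 gives 172/3 + (1/3)x − (3793/7 - (10/7)x) = 37, so x' = 296.
Then Pb = 3793/7 − (10/7)·296 = 119 and Ps = 172/3 + (1/3)·296 = 156.
The subsidy expands output by 296 − 275 = 21 past the efficient level; on those units the gap between marginal cost and willingness to pay runs from 0 up to 37.
DWL = ½ × 37 × 21 = 388.5.

Deadweight loss = 388.5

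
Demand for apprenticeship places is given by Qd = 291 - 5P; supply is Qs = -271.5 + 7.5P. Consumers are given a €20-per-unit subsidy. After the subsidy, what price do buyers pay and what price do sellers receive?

Buyers pay €33; sellers receive €53

Pre-subsidy: 291 - 5P = -271.5 + 7.5P gives P* = 45, Q* = 66.
With the rebate, buyers effectively pay Pb = Ps − 20, where Ps is the price sellers receive.
Demand in terms of Ps becomes Qd = 291 − 5(Ps − 20) = 391 - 5Ps. Setting this equal to supply: 391 - 5Ps = -271.5 + 7.5Ps, so Ps = 53.
Buyers pay Pb = 53 − 20 = 33; Q' = -271.5 + 7.5·53 = 126.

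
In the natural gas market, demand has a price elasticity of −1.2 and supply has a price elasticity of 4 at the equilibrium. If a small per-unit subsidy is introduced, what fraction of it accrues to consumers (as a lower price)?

Consumer share = 10/13

For a small subsidy around the equilibrium, the benefit split depends on the relative slopes, which at a point are proportional to the elasticities.
Buyer share = εs/(εs + |εd|) = 4/(4 + 1.2) = 10/13; seller share = |εd|/(εs + |εd|) = 3/13.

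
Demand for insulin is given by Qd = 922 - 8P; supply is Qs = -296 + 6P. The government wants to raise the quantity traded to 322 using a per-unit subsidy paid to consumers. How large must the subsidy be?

Required subsidy s = 28 per unit

At Q = 322, invert demand for the buyer price: Pb = (922 − 322)/8 = 75; invert supply for the seller price: Ps = (322 − (-296))/6 = 103.
The subsidy must fill the gap: s = Ps − Pb = 103 − 75 = 28.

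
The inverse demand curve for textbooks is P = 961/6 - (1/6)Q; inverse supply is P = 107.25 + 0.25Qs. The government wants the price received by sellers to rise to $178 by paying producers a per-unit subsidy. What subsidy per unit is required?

Required subsidy s = $65 per unit

At a seller price of 178, quantity supplied is -429 + 4·178 = 283.
Buyers absorb 283 only when they pay Pb = 961/6 − (1/6)·283 = 113.
s = Ps − Pb = 178 − 113 = 65.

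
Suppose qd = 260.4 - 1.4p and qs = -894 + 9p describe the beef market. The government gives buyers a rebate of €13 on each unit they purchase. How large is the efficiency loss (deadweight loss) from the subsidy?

Pre-subsidy: 260.4 - 1.4p = -894 + 9p gives p* = 111, q* = 105.
With the rebate, buyers effectively pay pb = ps − 13, where ps is the price sellers receive.
Demand in terms of ps becomes qd = 260.4 − 1.4(ps − 13) = 278.6 - 1.4ps. Setting this equal to supply: 278.6 - 1.4ps = -894 + 9ps, so ps = 112.75.
Buyers pay pb = 112.75 − 13 = 99.75; q' = -894 + 9·112.75 = 120.75.
The subsidy expands output by 120.75 − 105 = 15.75 past the efficient level; on those units the gap between marginal cost and willingness to pay runs from 0 up to 13.
DWL = ½ × 13 × 15.75 = 102.375.

Deadweight loss = €102.375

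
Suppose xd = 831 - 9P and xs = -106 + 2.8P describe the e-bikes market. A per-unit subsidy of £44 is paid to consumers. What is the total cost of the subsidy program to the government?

Pre-subsidy: 831 - 9P = -106 + 2.8P gives P* = 4685/59, x* = 6864/59.
With the rebate, buyers effectively pay Pb = Ps − 44, where Ps is the price sellers receive.
Demand in terms of Ps becomes xd = 831 − 9(Ps − 44) = 1227 - 9Ps. Setting this equal to supply: 1227 - 9Ps = -106 + 2.8Ps, so Ps = 6665/59.
Buyers pay Pb = 6665/59 − 44 = 4069/59; x' = -106 + 2.8·(6665/59) = 12408/59.
Government outlay = subsidy × quantity = 44 × 12408/59 = 545952/59.

Government cost = 545952/59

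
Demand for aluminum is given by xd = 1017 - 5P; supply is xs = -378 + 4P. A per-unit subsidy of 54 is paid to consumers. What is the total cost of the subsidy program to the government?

Pre-subsidy: 1017 - 5P = -378 + 4P gives P* = 155, x* = 242.
With the rebate, buyers effectively pay Pb = Ps − 54, where Ps is the price sellers receive.
Demand in terms of Ps becomes xd = 1017 − 5(Ps − 54) = 1287 - 5Ps. Setting this equal to supply: 1287 - 5Ps = -378 + 4Ps, so Ps = 185.
Buyers pay Pb = 185 − 54 = 131; x' = -378 + 4·185 = 362.
Government outlay = subsidy × quantity = 54 × 362 = 19548.

Government cost = 19548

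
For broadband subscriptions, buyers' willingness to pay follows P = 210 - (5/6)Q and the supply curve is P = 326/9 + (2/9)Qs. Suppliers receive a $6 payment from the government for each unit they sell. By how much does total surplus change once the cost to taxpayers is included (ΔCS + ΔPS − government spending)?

Pre-subsidy: 210 - (5/6)Q = 326/9 + (2/9)Q gives Q* = 3128/19 and P* = 4150/57.
With the subsidy, sellers receive Ps = Pb + 6 for each unit, where Pb is the price buyers pay.
On the curves, Pb = 210 - (5/6)Q and Ps = 326/9 + (2/9)Q; the wedge Ps − Pb = 6 gives 326/9 + (2/9)Q − (210 - (5/6)Q) = 6, so Q' = 3236/19.
Then Pb = 210 − (5/6)·(3236/19) = 3880/57 and Ps = 326/9 + (2/9)·(3236/19) = 4222/57.
ΔCS = ½(3128/19 + 3236/19)(4150/57 − 3880/57) = 286380/361; ΔPS = ½(3128/19 + 3236/19)(4222/57 − 4150/57) = 76368/361.
Government spending = 6 × 3236/19 = 19416/19.
Net change = 286380/361 + 76368/361 − 19416/19 = -324/19. The loss equals the DWL triangle ½·6·108/19.

Net change in total surplus = -324/19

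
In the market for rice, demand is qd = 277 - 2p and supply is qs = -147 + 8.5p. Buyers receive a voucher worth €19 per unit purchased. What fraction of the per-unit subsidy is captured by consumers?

Pre-subsidy: 277 - 2p = -147 + 8.5p gives p* = 848/21, q* = 4121/21.
With the rebate, buyers effectively pay pb = ps − 19, where ps is the price sellers receive.
Demand in terms of ps becomes qd = 277 − 2(ps − 19) = 315 - 2ps. Setting this equal to supply: 315 - 2ps = -147 + 8.5ps, so ps = 44.
Buyers pay pb = 44 − 19 = 25; q' = -147 + 8.5·44 = 227.
Buyers' price falls by p* − pb = 848/21 − 25 = 323/21; sellers' price rises by ps − p* = 44 − 848/21 = 76/21.
So consumers capture (323/21)/19 = 17/21 of each unit of subsidy.

Consumer share = 17/21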